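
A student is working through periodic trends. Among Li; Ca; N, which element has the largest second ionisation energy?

Li

The second ionization energy removes an electron from the +1 ion. For each element: Li⁺ is the bare [He] core; Ca⁺ still has 1 valence electron; N⁺ still has 4 valence electrons.
Breaking into a closed-shell core is much more expensive than removing a leftover valence electron — Li has the largest IE_2 here.
Valence configurations: Ca⁺ [Ar]4s¹, N⁺ [He]2s²2p².
Tabulated IE_2 (kJ/mol): Li 7298, Ca 1145, N 2856.
Hence IE_2: Ca < N < Li.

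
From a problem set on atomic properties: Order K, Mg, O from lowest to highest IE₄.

K, O, Mg

After 3 electrons have been removed, what remains? K³⁺ is already 2 electrons into the core; Mg³⁺ is already 1 electron into the core; O³⁺ still has 3 valence electrons.
Usually core removal costs more than valence removal, but here the competition is close: a tightly held n=2 valence electron can cost more to remove than an n=3 core electron, so the actual values have to decide it.
The numbers (kJ/mol): K 5877, Mg 10543, O 7469.
Overall IE_4 order: K < O < Mg.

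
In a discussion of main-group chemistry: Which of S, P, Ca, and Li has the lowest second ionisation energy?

Ca

After 1 electron has been removed, what remains? S⁺ still has 5 valence electrons; P⁺ still has 4 valence electrons; Ca⁺ still has 1 valence electron; Li⁺ is the bare [He] core.
Core electrons are held far more tightly than valence electrons, so Li tops the IE_2 order.
Valence configurations: S⁺ [Ne]3s²3p³, P⁺ [Ne]3s²3p², Ca⁺ [Ar]4s¹.
Tabulated IE_2 (kJ/mol): S 2252, P 1907, Ca 1145, Li 7298.
Hence IE_2: Ca < P < S < Li.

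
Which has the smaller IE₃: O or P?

Consider each +2 ion: O²⁺ still has 4 valence electrons; P²⁺ still has 3 valence electrons.
All are still removing valence electrons, so compare the +2 ions as you would atoms: IE_3 generally rises across a period (higher Z_eff) and falls down a group (larger shell), subject to the usual subshell exceptions.
Valence configurations: O²⁺ [He]2s²2p², P²⁺ [Ne]3s²3p¹.
Tabulated IE_3 (kJ/mol): O 5300, P 2914.
So the third ionization energies run P < O.

P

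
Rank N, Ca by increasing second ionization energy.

Ca < N

Consider each +1 ion: N⁺ still has 4 valence electrons; Ca⁺ still has 1 valence electron.
All are still removing valence electrons, so compare the +1 ions as you would atoms: IE_2 generally rises across a period (higher Z_eff) and falls down a group (larger shell), subject to the usual subshell exceptions.
Valence configurations: N⁺ [He]2s²2p², Ca⁺ [Ar]4s¹.
The numbers (kJ/mol): N 2856, Ca 1145.
Overall IE_2 order: Ca < N.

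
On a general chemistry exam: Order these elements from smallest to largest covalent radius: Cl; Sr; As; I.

Cl < As < I < Sr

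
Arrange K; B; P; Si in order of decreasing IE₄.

Consider each +3 ion: K³⁺ is already 2 electrons into the core; B³⁺ is the bare [He] core; P³⁺ still has 2 valence electrons; Si³⁺ still has 1 valence electron.
Pulling an electron out of a noble-gas core costs far more than removing a remaining valence electron, so K and B sit at the high end of IE_4.
Valence configurations: P³⁺ [Ne]3s², Si³⁺ [Ne]3s¹.
The numbers (kJ/mol): K 5877, B 25026, P 4964, Si 4356.
So the fourth ionization energies run Si < P < K < B.

B, K, P, Si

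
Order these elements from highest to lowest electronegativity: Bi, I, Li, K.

I > Bi > Li > K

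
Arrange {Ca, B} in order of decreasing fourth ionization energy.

B > Ca

The fourth ionization energy removes an electron from the +3 ion. For each element: Ca³⁺ is already 1 electron into the core; B³⁺ is the bare [He] core.
All of these are removing an electron from a noble-gas core or deeper; the smaller core (lower principal quantum number) is held far more tightly, and within a period the higher nuclear charge binds the same core more tightly.
Approximate IE_4 values (kJ/mol): Ca 6491, B 25026.
So the fourth ionization energies run Ca < B.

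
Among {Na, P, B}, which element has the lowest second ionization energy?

P

Consider each +1 ion: Na⁺ is the bare [Ne] core; P⁺ still has 4 valence electrons; B⁺ still has 2 valence electrons.
Breaking into a closed-shell core is much more expensive than removing a leftover valence electron — Na has the largest IE_2 here.
Valence configurations: P⁺ [Ne]3s²3p², B⁺ [He]2s².
Approximate IE_2 values (kJ/mol): Na 4562, P 1907, B 2427.
Putting it together, IE_2: P < B < Na.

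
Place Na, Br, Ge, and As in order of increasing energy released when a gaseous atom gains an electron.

Na < As < Ge < Br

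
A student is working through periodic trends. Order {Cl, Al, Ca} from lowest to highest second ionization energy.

Ca < Al < Cl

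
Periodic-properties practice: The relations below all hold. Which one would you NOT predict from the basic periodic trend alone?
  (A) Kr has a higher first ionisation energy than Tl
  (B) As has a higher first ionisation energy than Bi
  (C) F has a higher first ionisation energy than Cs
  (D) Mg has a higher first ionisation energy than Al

The general trend: first ionisation energy increases across a period and decreases down a group.
(A) Kr (period 4, group 18) vs Tl (period 6, group 13): the stated order agrees with the simple trend.
(B) As (period 4, group 15) vs Bi (period 6, group 15): the stated order agrees with the simple trend.
(C) F (period 2, group 17) vs Cs (period 6, group 1): the stated order agrees with the simple trend.
(D) Mg (period 3, group 2) vs Al (period 3, group 13): the stated order contradicts the simple trend.
The exception is (D): Al's single 3p electron is easier to remove than one from Mg's filled 3s².

(D)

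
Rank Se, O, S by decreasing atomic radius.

Se, S, O

O is in period 2, group 16; S is in period 3, group 16; Se is in period 4, group 16.
Atomic radius shrinks across a period as nuclear charge pulls the same shell inward, and grows down a group as new shells are added.
All are in group 16, so atomic radius increases down the group.
So from largest to smallest: Se > S > O.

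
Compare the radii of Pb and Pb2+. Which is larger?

Pb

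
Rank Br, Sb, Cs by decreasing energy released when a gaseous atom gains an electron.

Br is in period 4, group 17; Sb is in period 5, group 15; Cs is in period 6, group 1.
EA tends to increase across a period and decrease down a group, though the pattern is less regular than for IE or radius.
Neither a single period nor a single group — weigh both effects.
Sb > Cs: relative to Cs, both the across-period and down-group shifts push Sb's electron affinity up.
Br > Sb: both effects reinforce here, so Br is clearly the higher of the two.
For reference (kJ/mol): Br 325, Sb 103, Cs 46.
So from highest to lowest: Br > Sb > Cs.

Br > Sb > Cs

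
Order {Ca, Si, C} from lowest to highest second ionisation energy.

Ca, Si, C

After 1 electron has been removed, what remains? Ca⁺ still has 1 valence electron; Si⁺ still has 3 valence electrons; C⁺ still has 3 valence electrons.
All are still removing valence electrons, so compare the +1 ions as you would atoms: IE_2 generally rises across a period (higher Z_eff) and falls down a group (larger shell), subject to the usual subshell exceptions.
Valence configurations: Ca⁺ [Ar]4s¹, Si⁺ [Ne]3s²3p¹, C⁺ [He]2s²2p¹.
The numbers (kJ/mol): Ca 1145, Si 1577, C 2353.
So the second ionization energies run Ca < Si < C.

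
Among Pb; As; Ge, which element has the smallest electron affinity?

Ge is in period 4, group 14; As is in period 4, group 15; Pb is in period 6, group 14.
Electron affinity generally becomes more exothermic across a period toward the halogens and less exothermic down a group.
Here both period and group differ, so the two effects have to be weighed against each other.
As > Pb: both effects reinforce here, so As is clearly the higher of the two.
Ge > As: this pair runs against the simple trend — see the exception note.
Note the exception: Ge has a higher electron affinity than As, contrary to the simple trend — adding an electron to As's half-filled 4p³ is unfavourable, so Ge (4p²) has the more exothermic EA.
Tabulated electron affinity (kJ/mol): Ge 119, As 78, Pb 35.
The smallest electron affinity among these belongs to Pb.

Pb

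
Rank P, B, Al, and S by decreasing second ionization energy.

B > S > P > Al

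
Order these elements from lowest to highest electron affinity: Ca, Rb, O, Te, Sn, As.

Ca, Rb, As, Sn, O, Te

O is in period 2, group 16; Ca is in period 4, group 2; As is in period 4, group 15; Rb is in period 5, group 1; Sn is in period 5, group 14; Te is in period 5, group 16.
Adding an electron releases more energy for atoms nearer the top right (short of the noble gases).
Here both period and group differ, so the two effects have to be weighed against each other.
Rb > Ca: this pair runs against the simple trend — see the exception note.
As > Rb: both effects reinforce here, so As is clearly the higher of the two.
Sn > As: this pair runs against the simple trend — see the exception note.
O > Sn: both effects reinforce here, so O is clearly the higher of the two.
Te > O: this pair runs against the simple trend — see the exception note.
Note the exception: Rb has a higher electron affinity than Ca, contrary to the simple trend — adding an electron to Ca (ns²) has to open a new, higher-energy np subshell, which is unfavourable.
Note the exception: Sn has a higher electron affinity than As, contrary to the simple trend — adding an electron to As's half-filled np³ subshell costs electron-pairing energy.
Note the exception: Te has a higher electron affinity than O, contrary to the simple trend — O's compact 2p subshell gives strong electron–electron repulsion on the added electron.
Approximate values (kJ/mol): O 141, Ca 2, As 78, Rb 47, Sn 107, Te 190.
So from lowest to highest: Ca < Rb < As < Sn < O < Te.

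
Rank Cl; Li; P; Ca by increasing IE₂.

After 1 electron has been removed, what remains? Cl⁺ still has 6 valence electrons; Li⁺ is the bare [He] core; P⁺ still has 4 valence electrons; Ca⁺ still has 1 valence electron.
Breaking into a closed-shell core is much more expensive than removing a leftover valence electron — Li has the largest IE_2 here.
Valence configurations: Cl⁺ [Ne]3s²3p⁴, P⁺ [Ne]3s²3p², Ca⁺ [Ar]4s¹.
The numbers (kJ/mol): Cl 2298, Li 7298, P 1907, Ca 1145.
So the second ionization energies run Ca < P < Cl < Li.

Ca < P < Cl < Li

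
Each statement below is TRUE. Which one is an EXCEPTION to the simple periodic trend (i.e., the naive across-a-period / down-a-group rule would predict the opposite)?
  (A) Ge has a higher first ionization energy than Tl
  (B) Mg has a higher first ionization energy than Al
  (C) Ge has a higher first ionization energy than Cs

(B)

The general trend: first ionization energy increases across a period and decreases down a group.
(A) Ge (period 4, group 14) vs Tl (period 6, group 13): the stated order agrees with the simple trend.
(B) Mg (period 3, group 2) vs Al (period 3, group 13): the stated order contradicts the simple trend.
(C) Ge (period 4, group 14) vs Cs (period 6, group 1): the stated order agrees with the simple trend.
The exception is (B): Al's single 3p electron is easier to remove than one from Mg's filled 3s².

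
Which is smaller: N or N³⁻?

N

Forming N³⁻ adds 3 electrons to N. More electron–electron repulsion in the same shell, with unchanged nuclear charge, lets the cloud expand.
An anion is larger than its parent atom: N³⁻ > N.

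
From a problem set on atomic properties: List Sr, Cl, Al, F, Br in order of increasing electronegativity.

Sr < Al < Br < Cl < F

F is in period 2, group 17; Al is in period 3, group 13; Cl is in period 3, group 17; Br is in period 4, group 17; Sr is in period 5, group 2.
Atoms toward the upper right of the periodic table pull bonding electrons most strongly.
These span different periods and groups, so the two trends combine.
Al > Sr: relative to Sr, both the across-period and down-group shifts push Al's electronegativity up.
Br > Al: period and group pull opposite ways; the across-period shift dominates (2.96 vs 1.61).
Cl > Br: they share group 17; the group trend gives Cl the larger value.
F > Cl: F sits above Cl in group 17, so the down-group effect alone puts F higher.
Tabulated electronegativity (Pauling): F 3.98, Al 1.61, Cl 3.16, Br 2.96, Sr 0.95.
So from lowest to highest: Sr < Al < Br < Cl < F.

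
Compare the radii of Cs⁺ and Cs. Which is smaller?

Forming Cs⁺ removes 1 electron from Cs. Fewer electrons for the same nuclear charge means less shielding and a higher Z_eff on the remaining electrons, and for main-group metals the entire outer shell is lost.
A cation is smaller than its parent atom: Cs⁺ < Cs.

Cs⁺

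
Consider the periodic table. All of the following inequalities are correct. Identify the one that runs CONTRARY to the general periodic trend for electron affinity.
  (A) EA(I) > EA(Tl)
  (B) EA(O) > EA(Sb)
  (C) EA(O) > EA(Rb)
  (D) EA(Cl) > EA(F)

(D)

The general trend: electron affinity increases across a period and decreases down a group.
(A) I (period 5, group 17) vs Tl (period 6, group 13): the stated order agrees with the simple trend.
(B) O (period 2, group 16) vs Sb (period 5, group 15): the stated order agrees with the simple trend.
(C) O (period 2, group 16) vs Rb (period 5, group 1): the stated order agrees with the simple trend.
(D) Cl (period 3, group 17) vs F (period 2, group 17): the stated order contradicts the simple trend.
The exception is (D): F's small 2p subshell makes the incoming electron feel strong e⁻–e⁻ repulsion, so Cl actually releases more energy on gaining an electron.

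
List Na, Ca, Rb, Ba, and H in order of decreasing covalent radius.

Rb, Ba, Ca, Na, H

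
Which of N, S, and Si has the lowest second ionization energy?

Si

After 1 electron has been removed, what remains? N⁺ still has 4 valence electrons; S⁺ still has 5 valence electrons; Si⁺ still has 3 valence electrons.
All are still removing valence electrons, so compare the +1 ions as you would atoms: IE_2 generally rises across a period (higher Z_eff) and falls down a group (larger shell), subject to the usual subshell exceptions.
Valence configurations: N⁺ [He]2s²2p², S⁺ [Ne]3s²3p³, Si⁺ [Ne]3s²3p¹.
Tabulated IE_2 (kJ/mol): N 2856, S 2252, Si 1577.
So the second ionization energies run Si < S < N.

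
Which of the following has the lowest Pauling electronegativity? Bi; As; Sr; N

Sr

Electronegativity increases across a period and decreases down a group, tracking effective nuclear charge and atomic size.
Here both period and group differ, so the two effects have to be weighed against each other.
Bi > Sr: period and group pull opposite ways; the across-period shift dominates (2.02 vs 0.95).
As > Bi: As sits above Bi in group 15, so the down-group effect alone puts As higher.
N > As: N sits above As in group 15, so the down-group effect alone puts N higher.
For reference (Pauling): N 3.04, As 2.18, Sr 0.95, Bi 2.02.
The lowest Pauling electronegativity among these belongs to Sr.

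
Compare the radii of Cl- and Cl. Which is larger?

Cl-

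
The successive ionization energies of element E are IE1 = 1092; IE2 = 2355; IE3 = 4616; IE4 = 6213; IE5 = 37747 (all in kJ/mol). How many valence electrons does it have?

4

Look for the largest jump between consecutive ionization energies: IE5/IE4 ≈ 6.1, far larger than any earlier ratio.
That jump marks the point where a core electron is being removed. So the atom has 4 valence electrons.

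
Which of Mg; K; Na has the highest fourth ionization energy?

After 3 electrons have been removed, what remains? Mg³⁺ is already 1 electron into the core; K³⁺ is already 2 electrons into the core; Na³⁺ is already 2 electrons into the core.
All of these are removing an electron from a noble-gas core or deeper; the smaller core (lower principal quantum number) is held far more tightly, and within a period the higher nuclear charge binds the same core more tightly.
The numbers (kJ/mol): Mg 10543, K 5877, Na 9543.
So the fourth ionization energies run K < Na < Mg.

Mg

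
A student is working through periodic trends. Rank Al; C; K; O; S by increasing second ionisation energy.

Al < S < C < K < O

Consider each +1 ion: Al⁺ still has 2 valence electrons; C⁺ still has 3 valence electrons; K⁺ is the bare [Ar] core; O⁺ still has 5 valence electrons; S⁺ still has 5 valence electrons.
Usually core removal costs more than valence removal, but here the competition is close: a tightly held n=2 valence electron can cost more to remove than an n=3 core electron, so the actual values have to decide it.
Valence configurations: Al⁺ [Ne]3s², C⁺ [He]2s²2p¹, O⁺ [He]2s²2p³, S⁺ [Ne]3s²3p³.
Tabulated IE_2 (kJ/mol): Al 1817, C 2353, K 3052, O 3388, S 2252.
Overall IE_2 order: Al < S < C < K < O.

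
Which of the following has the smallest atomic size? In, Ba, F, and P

F is in period 2, group 17; P is in period 3, group 15; In is in period 5, group 13; Ba is in period 6, group 2.
Atomic radius shrinks across a period as nuclear charge pulls the same shell inward, and grows down a group as new shells are added.
These span different periods and groups, so the two trends combine.
P > F: both effects reinforce here, so P is clearly the larger of the two.
In > P: both effects reinforce here, so In is clearly the larger of the two.
Ba > In: relative to In, both the across-period and down-group shifts push Ba's atomic radius up.
Tabulated atomic radius (pm): F 64, P 111, In 142, Ba 196.
The smallest atomic size among these belongs to F.

F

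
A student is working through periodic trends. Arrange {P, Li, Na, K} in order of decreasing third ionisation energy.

After 2 electrons have been removed, what remains? P²⁺ still has 3 valence electrons; Li²⁺ is already 1 electron into the core; Na²⁺ is already 1 electron into the core; K²⁺ is already 1 electron into the core.
Breaking into a closed-shell core is much more expensive than removing a leftover valence electron — K, Na and Li have the largest IE_3 here.
The numbers (kJ/mol): P 2914, Li 11815, Na 6910, K 4420.
Hence IE_3: P < K < Na < Li.

Li, Na, K, P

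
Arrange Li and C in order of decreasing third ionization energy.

Li > C

The third ionization energy removes an electron from the +2 ion. For each element: Li²⁺ is already 1 electron into the core; C²⁺ still has 2 valence electrons.
Core electrons are held far more tightly than valence electrons, so Li tops the IE_3 order.
Tabulated IE_3 (kJ/mol): Li 11815, C 4620.
Overall IE_3 order: C < Li.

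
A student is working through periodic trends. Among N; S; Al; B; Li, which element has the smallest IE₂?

After 1 electron has been removed, what remains? N⁺ still has 4 valence electrons; S⁺ still has 5 valence electrons; Al⁺ still has 2 valence electrons; B⁺ still has 2 valence electrons; Li⁺ is the bare [He] core.
Core electrons are held far more tightly than valence electrons, so Li tops the IE_2 order.
Valence configurations: N⁺ [He]2s²2p², S⁺ [Ne]3s²3p³, Al⁺ [Ne]3s², B⁺ [He]2s².
The numbers (kJ/mol): N 2856, S 2252, Al 1817, B 2427, Li 7298.
Overall IE_2 order: Al < S < B < N < Li.

Al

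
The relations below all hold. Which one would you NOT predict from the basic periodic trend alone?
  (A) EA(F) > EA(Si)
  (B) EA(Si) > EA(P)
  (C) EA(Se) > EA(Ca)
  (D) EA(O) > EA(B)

(B)

The general trend: electron affinity increases across a period and decreases down a group.
(A) F (period 2, group 17) vs Si (period 3, group 14): the stated order agrees with the simple trend.
(B) Si (period 3, group 14) vs P (period 3, group 15): the stated order contradicts the simple trend.
(C) Se (period 4, group 16) vs Ca (period 4, group 2): the stated order agrees with the simple trend.
(D) O (period 2, group 16) vs B (period 2, group 13): the stated order agrees with the simple trend.
The exception is (B): adding an electron to P's half-filled 3p³ is unfavourable, so Si (3p²) has the more exothermic EA.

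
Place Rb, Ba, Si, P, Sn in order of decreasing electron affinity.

Si > Sn > P > Rb > Ba

Si is in period 3, group 14; P is in period 3, group 15; Rb is in period 5, group 1; Sn is in period 5, group 14; Ba is in period 6, group 2.
Atoms with high Z_eff and room in the valence shell (especially the halogens) have the most exothermic electron affinities.
Neither a single period nor a single group — weigh both effects.
Rb > Ba: period and group pull opposite ways; the down-group shift dominates (47 vs 14 kJ/mol).
P > Rb: relative to Rb, both the across-period and down-group shifts push P's electron affinity up.
Sn > P: this pair runs against the simple trend — see the exception note.
Si > Sn: Si sits above Sn in group 14, so the down-group effect alone puts Si higher.
Note the exception: Sn has a higher electron affinity than P, contrary to the simple trend — adding an electron to P's half-filled np³ subshell costs electron-pairing energy.
Note the exception: Si has a higher electron affinity than P, contrary to the simple trend — adding an electron to P's half-filled 3p³ is unfavourable, so Si (3p²) has the more exothermic EA.
Approximate values (kJ/mol): Si 134, P 72, Rb 47, Sn 107, Ba 14.
So from highest to lowest: Si > Sn > P > Rb > Ba.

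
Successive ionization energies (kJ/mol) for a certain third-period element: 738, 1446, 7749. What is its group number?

Look for the largest jump between consecutive ionization energies: IE3/IE2 ≈ 5.4, far larger than any earlier ratio.
That jump marks the point where a core electron is being removed. So the atom has 2 valence electrons.
A main-group element with 2 valence electrons is in group 2.

Group 2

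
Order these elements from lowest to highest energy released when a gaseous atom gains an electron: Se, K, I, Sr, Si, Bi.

Sr, K, Bi, Si, Se, I

Adding an electron releases more energy for atoms nearer the top right (short of the noble gases).
Neither a single period nor a single group — weigh both effects.
K > Sr: period and group pull opposite ways; the down-group shift dominates (48 vs 5 kJ/mol).
Bi > K: period and group pull opposite ways; the across-period shift dominates (91 vs 48 kJ/mol).
Si > Bi: period and group pull opposite ways; the down-group shift dominates (134 vs 91 kJ/mol).
Se > Si: period and group pull opposite ways; the across-period shift dominates (195 vs 134 kJ/mol).
I > Se: the two effects oppose for this pair; the across-period effect wins (295 vs 195 kJ/mol).
For reference (kJ/mol): Si 134, K 48, Se 195, Sr 5, I 295, Bi 91.
So from lowest to highest: Sr < K < Bi < Si < Se < I.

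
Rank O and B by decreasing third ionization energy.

IE_3 is the cost of taking one more electron from the +2 cation: O²⁺ still has 4 valence electrons; B²⁺ still has 1 valence electron.
All are still removing valence electrons, so compare the +2 ions as you would atoms: IE_3 generally rises across a period (higher Z_eff) and falls down a group (larger shell), subject to the usual subshell exceptions.
Valence configurations: O²⁺ [He]2s²2p², B²⁺ [He]2s¹.
Tabulated IE_3 (kJ/mol): O 5300, B 3660.
Hence IE_3: B < O.

O, B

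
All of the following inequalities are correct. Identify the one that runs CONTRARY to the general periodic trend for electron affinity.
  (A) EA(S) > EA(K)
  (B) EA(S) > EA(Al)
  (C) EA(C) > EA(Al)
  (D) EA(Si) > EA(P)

(D)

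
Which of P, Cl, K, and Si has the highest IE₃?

The third ionization energy removes an electron from the +2 ion. For each element: P²⁺ still has 3 valence electrons; Cl²⁺ still has 5 valence electrons; K²⁺ is already 1 electron into the core; Si²⁺ still has 2 valence electrons.
Core electrons are held far more tightly than valence electrons, so K tops the IE_3 order.
Valence configurations: P²⁺ [Ne]3s²3p¹, Cl²⁺ [Ne]3s²3p³, Si²⁺ [Ne]3s².
P²⁺ loses a lone 3p electron whereas Si²⁺ must break into a filled 3s² pair, so IE_3(Si) > IE_3(P) even though P has the higher nuclear charge.
Approximate IE_3 values (kJ/mol): P 2914, Cl 3822, K 4420, Si 3232.
Overall IE_3 order: P < Si < Cl < K.

K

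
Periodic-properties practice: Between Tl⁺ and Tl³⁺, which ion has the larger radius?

Tl⁺

Both ions have Z = 81 protons, but Tl³⁺ has lost more electrons, so its remaining electrons feel a larger effective nuclear charge per electron and are pulled in more tightly.
Higher positive charge → smaller ion, so Tl⁺ > Tl³⁺.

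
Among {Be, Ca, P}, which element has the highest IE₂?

The second ionization energy removes an electron from the +1 ion. For each element: Be⁺ still has 1 valence electron; Ca⁺ still has 1 valence electron; P⁺ still has 4 valence electrons.
All are still removing valence electrons, so compare the +1 ions as you would atoms: IE_2 generally rises across a period (higher Z_eff) and falls down a group (larger shell), subject to the usual subshell exceptions.
Valence configurations: Be⁺ [He]2s¹, Ca⁺ [Ar]4s¹, P⁺ [Ne]3s²3p².
Approximate IE_2 values (kJ/mol): Be 1757, Ca 1145, P 1907.
Hence IE_2: Ca < Be < P.

P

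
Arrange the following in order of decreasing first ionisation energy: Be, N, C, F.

F, N, C, Be

Be is in period 2, group 2; C is in period 2, group 14; N is in period 2, group 15; F is in period 2, group 17.
IE₁ increases left→right with effective nuclear charge and decreases top→bottom as the valence shell moves farther out.
All lie in period 2, so first ionization energy increases left to right.
So from highest to lowest: F > N > C > Be.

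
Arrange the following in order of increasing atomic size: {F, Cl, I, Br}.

F is in period 2, group 17; Cl is in period 3, group 17; Br is in period 4, group 17; I is in period 5, group 17.
Radius decreases left→right (rising Z_eff, same n) and increases top→bottom (higher n).
All are in group 17, so atomic radius increases down the group.
So from smallest to largest: F < Cl < Br < I.

F < Cl < Br < I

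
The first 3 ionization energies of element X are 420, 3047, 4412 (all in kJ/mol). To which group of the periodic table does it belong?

Group 1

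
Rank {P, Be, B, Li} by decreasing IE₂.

Consider each +1 ion: P⁺ still has 4 valence electrons; Be⁺ still has 1 valence electron; B⁺ still has 2 valence electrons; Li⁺ is the bare [He] core.
Pulling an electron out of a noble-gas core costs far more than removing a remaining valence electron, so Li sits at the high end of IE_2.
Valence configurations: P⁺ [Ne]3s²3p², Be⁺ [He]2s¹, B⁺ [He]2s².
The numbers (kJ/mol): P 1907, Be 1757, B 2427, Li 7298.
Hence IE_2: Be < P < B < Li.

Li > B > P > Be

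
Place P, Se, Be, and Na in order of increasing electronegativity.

Na, Be, P, Se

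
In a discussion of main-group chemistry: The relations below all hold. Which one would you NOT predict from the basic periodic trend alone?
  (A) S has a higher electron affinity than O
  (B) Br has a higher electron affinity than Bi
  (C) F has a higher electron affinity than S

(A)

The general trend: electron affinity increases across a period and decreases down a group.
(A) S (period 3, group 16) vs O (period 2, group 16): the stated order contradicts the simple trend.
(B) Br (period 4, group 17) vs Bi (period 6, group 15): the stated order agrees with the simple trend.
(C) F (period 2, group 17) vs S (period 3, group 16): the stated order agrees with the simple trend.
The exception is (A): the compact 2p subshell of O repels the added electron more than S's larger 3p does.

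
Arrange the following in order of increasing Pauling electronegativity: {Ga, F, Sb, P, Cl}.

Ga, Sb, P, Cl, F

F is in period 2, group 17; P is in period 3, group 15; Cl is in period 3, group 17; Ga is in period 4, group 13; Sb is in period 5, group 15.
Smaller atoms with higher effective nuclear charge are more electronegative.
Here both period and group differ, so the two effects have to be weighed against each other.
Sb > Ga: the two effects oppose for this pair; the across-period effect wins (2.05 vs 1.81).
P > Sb: P sits above Sb in group 15, so the down-group effect alone puts P higher.
Cl > P: both are in period 3; the period trend gives Cl the larger value.
F > Cl: F sits above Cl in group 17, so the down-group effect alone puts F higher.
For reference (Pauling): F 3.98, P 2.19, Cl 3.16, Ga 1.81, Sb 2.05.
So from lowest to highest: Ga < Sb < P < Cl < F.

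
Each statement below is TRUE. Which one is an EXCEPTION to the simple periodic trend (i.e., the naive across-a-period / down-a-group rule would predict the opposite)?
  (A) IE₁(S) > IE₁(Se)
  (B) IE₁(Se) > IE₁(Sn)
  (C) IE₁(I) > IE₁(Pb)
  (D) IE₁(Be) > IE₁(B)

The general trend: first ionisation energy increases across a period and decreases down a group.
(A) S (period 3, group 16) vs Se (period 4, group 16): the stated order agrees with the simple trend.
(B) Se (period 4, group 16) vs Sn (period 5, group 14): the stated order agrees with the simple trend.
(C) I (period 5, group 17) vs Pb (period 6, group 14): the stated order agrees with the simple trend.
(D) Be (period 2, group 2) vs B (period 2, group 13): the stated order contradicts the simple trend.
The exception is (D): removing B's lone 2p electron is easier than breaking Be's filled 2s².

(D)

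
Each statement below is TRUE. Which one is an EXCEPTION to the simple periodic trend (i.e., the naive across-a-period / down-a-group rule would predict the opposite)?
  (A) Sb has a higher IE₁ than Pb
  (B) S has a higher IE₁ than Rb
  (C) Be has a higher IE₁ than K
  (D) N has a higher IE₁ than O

The general trend: IE₁ increases across a period and decreases down a group.
(A) Sb (period 5, group 15) vs Pb (period 6, group 14): the stated order agrees with the simple trend.
(B) S (period 3, group 16) vs Rb (period 5, group 1): the stated order agrees with the simple trend.
(C) Be (period 2, group 2) vs K (period 4, group 1): the stated order agrees with the simple trend.
(D) N (period 2, group 15) vs O (period 2, group 16): the stated order contradicts the simple trend.
The exception is (D): pairing an electron in O's 2p⁴ costs repulsion energy, so O ionizes more easily than half-filled N (2p³).

(D)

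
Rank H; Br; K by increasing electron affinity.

K, H, Br

H is in period 1, group 1; K is in period 4, group 1; Br is in period 4, group 17.
EA tends to increase across a period and decrease down a group, though the pattern is less regular than for IE or radius.
These span different periods and groups, so the two trends combine.
H > K: H sits above K in group 1, so the down-group effect alone puts H higher.
Br > H: the two effects oppose for this pair; the across-period effect wins (325 vs 73 kJ/mol).
Tabulated electron affinity (kJ/mol): H 73, K 48, Br 325.
So from lowest to highest: K < H < Br.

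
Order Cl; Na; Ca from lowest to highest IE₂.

After 1 electron has been removed, what remains? Cl⁺ still has 6 valence electrons; Na⁺ is the bare [Ne] core; Ca⁺ still has 1 valence electron.
Core electrons are held far more tightly than valence electrons, so Na tops the IE_2 order.
Valence configurations: Cl⁺ [Ne]3s²3p⁴, Ca⁺ [Ar]4s¹.
The numbers (kJ/mol): Cl 2298, Na 4562, Ca 1145.
Overall IE_2 order: Ca < Cl < Na.

Ca < Cl < Na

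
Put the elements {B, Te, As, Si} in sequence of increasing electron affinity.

B is in period 2, group 13; Si is in period 3, group 14; As is in period 4, group 15; Te is in period 5, group 16.
Electron affinity generally becomes more exothermic across a period toward the halogens and less exothermic down a group.
These sit on a diagonal, where the across-period and down-group effects partly cancel.
As > B: the two effects oppose for this pair; the across-period effect wins (78 vs 27 kJ/mol).
Si > As: the two effects oppose for this pair; the down-group effect wins (134 vs 78 kJ/mol).
Te > Si: the two effects oppose for this pair; the across-period effect wins (190 vs 134 kJ/mol).
Approximate values (kJ/mol): B 27, Si 134, As 78, Te 190.
So from lowest to highest: B < As < Si < Te.

B < As < Si < Te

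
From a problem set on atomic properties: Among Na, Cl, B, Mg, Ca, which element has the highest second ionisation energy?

Na

The second ionization energy removes an electron from the +1 ion. For each element: Na⁺ is the bare [Ne] core; Cl⁺ still has 6 valence electrons; B⁺ still has 2 valence electrons; Mg⁺ still has 1 valence electron; Ca⁺ still has 1 valence electron.
Breaking into a closed-shell core is much more expensive than removing a leftover valence electron — Na has the largest IE_2 here.
Valence configurations: Cl⁺ [Ne]3s²3p⁴, B⁺ [He]2s², Mg⁺ [Ne]3s¹, Ca⁺ [Ar]4s¹.
Approximate IE_2 values (kJ/mol): Na 4562, Cl 2298, B 2427, Mg 1451, Ca 1145.
Hence IE_2: Ca < Mg < Cl < B < Na.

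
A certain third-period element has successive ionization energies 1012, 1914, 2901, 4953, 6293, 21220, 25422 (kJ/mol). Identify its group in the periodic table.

Look for the largest jump between consecutive ionization energies: IE6/IE5 ≈ 3.4, far larger than any earlier ratio.
That jump marks the point where a core electron is being removed. So the atom has 5 valence electrons.
A main-group element with 5 valence electrons is in group 15.

Group 15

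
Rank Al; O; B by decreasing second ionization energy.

IE_2 is the cost of taking one more electron from the +1 cation: Al⁺ still has 2 valence electrons; O⁺ still has 5 valence electrons; B⁺ still has 2 valence electrons.
All are still removing valence electrons, so compare the +1 ions as you would atoms: IE_2 generally rises across a period (higher Z_eff) and falls down a group (larger shell), subject to the usual subshell exceptions.
Valence configurations: Al⁺ [Ne]3s², O⁺ [He]2s²2p³, B⁺ [He]2s².
The numbers (kJ/mol): Al 1817, O 3388, B 2427.
Hence IE_2: Al < B < O.

O, B, Al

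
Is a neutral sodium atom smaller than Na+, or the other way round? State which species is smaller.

Na+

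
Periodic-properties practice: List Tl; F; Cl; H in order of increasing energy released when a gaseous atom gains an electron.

Atoms with high Z_eff and room in the valence shell (especially the halogens) have the most exothermic electron affinities.
These span different periods and groups, so the two trends combine.
H > Tl: period and group pull opposite ways; the down-group shift dominates (73 vs 19 kJ/mol).
F > H: the two effects oppose for this pair; the across-period effect wins (328 vs 73 kJ/mol).
Cl > F: this pair runs against the simple trend — see the exception note.
Note the exception: Cl has a higher electron affinity than F, contrary to the simple trend — F's small 2p subshell makes the incoming electron feel strong e⁻–e⁻ repulsion, so Cl actually releases more energy on gaining an electron.
Approximate values (kJ/mol): H 73, F 328, Cl 349, Tl 19.
So from lowest to highest: Tl < H < F < Cl.

Tl < H < F < Cl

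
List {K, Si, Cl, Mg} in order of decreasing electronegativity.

Mg is in period 3, group 2; Si is in period 3, group 14; Cl is in period 3, group 17; K is in period 4, group 1.
Smaller atoms with higher effective nuclear charge are more electronegative.
Here both period and group differ, so the two effects have to be weighed against each other.
Mg > K: both effects reinforce here, so Mg is clearly the higher of the two.
Si > Mg: both are in period 3; the period trend gives Si the larger value.
Cl > Si: both are in period 3; the period trend gives Cl the larger value.
Approximate values (Pauling): Mg 1.31, Si 1.90, Cl 3.16, K 0.82.
So from highest to lowest: Cl > Si > Mg > K.

Cl > Si > Mg > K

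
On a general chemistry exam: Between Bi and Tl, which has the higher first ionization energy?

Tl is in period 6, group 13; Bi is in period 6, group 15.
First ionization energy rises across a period (greater Z_eff holds electrons more tightly) and falls down a group (valence electrons are farther from the nucleus).
All lie in period 6, so first ionization energy increases left to right.
So Bi has the higher first ionization energy (Bi > Tl).

Bi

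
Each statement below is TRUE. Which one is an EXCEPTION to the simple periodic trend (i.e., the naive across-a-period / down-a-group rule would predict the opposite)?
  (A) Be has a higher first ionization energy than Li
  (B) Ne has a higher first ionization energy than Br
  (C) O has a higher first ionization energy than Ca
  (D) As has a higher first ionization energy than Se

(D)

The general trend: first ionization energy increases across a period and decreases down a group.
(A) Be (period 2, group 2) vs Li (period 2, group 1): the stated order agrees with the simple trend.
(B) Ne (period 2, group 18) vs Br (period 4, group 17): the stated order agrees with the simple trend.
(C) O (period 2, group 16) vs Ca (period 4, group 2): the stated order agrees with the simple trend.
(D) As (period 4, group 15) vs Se (period 4, group 16): the stated order contradicts the simple trend.
The exception is (D): Se (4p⁴) ionizes more easily than half-filled As (4p³).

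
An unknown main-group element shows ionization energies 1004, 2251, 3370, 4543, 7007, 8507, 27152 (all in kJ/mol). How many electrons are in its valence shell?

6

Look for the largest jump between consecutive ionization energies: IE7/IE6 ≈ 3.2, far larger than any earlier ratio.
That jump marks the point where a core electron is being removed. So the atom has 6 valence electrons.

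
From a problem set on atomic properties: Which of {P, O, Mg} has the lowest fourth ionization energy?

P

Consider each +3 ion: P³⁺ still has 2 valence electrons; O³⁺ still has 3 valence electrons; Mg³⁺ is already 1 electron into the core.
Pulling an electron out of a noble-gas core costs far more than removing a remaining valence electron, so Mg sits at the high end of IE_4.
Valence configurations: P³⁺ [Ne]3s², O³⁺ [He]2s²2p¹.
The numbers (kJ/mol): P 4964, O 7469, Mg 10543.
So the fourth ionization energies run P < O < Mg.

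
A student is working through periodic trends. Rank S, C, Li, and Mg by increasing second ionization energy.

Consider each +1 ion: S⁺ still has 5 valence electrons; C⁺ still has 3 valence electrons; Li⁺ is the bare [He] core; Mg⁺ still has 1 valence electron.
Pulling an electron out of a noble-gas core costs far more than removing a remaining valence electron, so Li sits at the high end of IE_2.
Valence configurations: S⁺ [Ne]3s²3p³, C⁺ [He]2s²2p¹, Mg⁺ [Ne]3s¹.
The numbers (kJ/mol): S 2252, C 2353, Li 7298, Mg 1451.
Hence IE_2: Mg < S < C < Li.

Mg < S < C < Li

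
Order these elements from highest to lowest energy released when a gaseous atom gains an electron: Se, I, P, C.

I > Se > C > P

C is in period 2, group 14; P is in period 3, group 15; Se is in period 4, group 16; I is in period 5, group 17.
Adding an electron releases more energy for atoms nearer the top right (short of the noble gases).
A diagonal step moves right (one effect) and down (the opposite effect) at once.
C > P: the two effects oppose for this pair; the down-group effect wins (122 vs 72 kJ/mol).
Se > C: the two effects oppose for this pair; the across-period effect wins (195 vs 122 kJ/mol).
I > Se: the two effects oppose for this pair; the across-period effect wins (295 vs 195 kJ/mol).
Tabulated electron affinity (kJ/mol): C 122, P 72, Se 195, I 295.
So from highest to lowest: I > Se > C > P.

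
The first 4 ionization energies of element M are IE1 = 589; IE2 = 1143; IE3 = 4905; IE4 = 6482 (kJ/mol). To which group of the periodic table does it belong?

Look for the largest jump between consecutive ionization energies: IE3/IE2 ≈ 4.3, far larger than any earlier ratio.
That jump marks the point where a core electron is being removed. So the atom has 2 valence electrons.
A main-group element with 2 valence electrons is in group 2.

Group 2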